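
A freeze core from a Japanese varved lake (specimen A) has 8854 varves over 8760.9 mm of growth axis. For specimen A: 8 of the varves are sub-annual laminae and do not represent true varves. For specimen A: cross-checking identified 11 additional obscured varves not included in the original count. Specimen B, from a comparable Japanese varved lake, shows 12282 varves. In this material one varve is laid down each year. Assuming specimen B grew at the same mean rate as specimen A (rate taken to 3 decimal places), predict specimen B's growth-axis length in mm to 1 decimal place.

Specimen A: true varve count = 8854 − 8 + 11 = 8857.
A: Extension rate ≈ 8760.9 / 8857 = 0.989 mm/yr.
For B, 0.989 mm/year × 12282 years = 12146.9 mm.

12146.9 mm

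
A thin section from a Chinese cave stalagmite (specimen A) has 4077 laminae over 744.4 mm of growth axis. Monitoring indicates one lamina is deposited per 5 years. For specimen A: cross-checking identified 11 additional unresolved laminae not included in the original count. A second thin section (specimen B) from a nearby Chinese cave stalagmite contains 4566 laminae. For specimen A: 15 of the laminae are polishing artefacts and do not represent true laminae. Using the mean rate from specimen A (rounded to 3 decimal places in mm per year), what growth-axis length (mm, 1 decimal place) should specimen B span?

844.7 mm

Specimen A: after corrections the count is 4077 − 15 + 11 = 4073 laminae.
Specimen A: 4073 laminae at 5 years each span 4073 × 5 = 20365 years.
A: Mean rate = 744.4 mm / 20365 years ≈ 0.037 mm/yr.
Specimen B: multiplying by 5 years per lamina: 4566 × 5 = 22830 years. Length of B = 0.037 × 22830 = 844.7 mm.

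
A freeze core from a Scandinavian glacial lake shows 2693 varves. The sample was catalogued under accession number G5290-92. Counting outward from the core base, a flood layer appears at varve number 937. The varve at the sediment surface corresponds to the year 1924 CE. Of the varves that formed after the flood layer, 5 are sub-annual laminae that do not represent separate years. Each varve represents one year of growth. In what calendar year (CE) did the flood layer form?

173 CE

Between varve 937 and the sediment surface there are 2693 − 937 = 1756 varves.
Removing the 5 false varves leaves 1756 − 5 = 1751 true varves beyond the flood layer.
Counting back 1751 years from 1924 CE places the flood layer in 1924 − 1751 = 173 CE.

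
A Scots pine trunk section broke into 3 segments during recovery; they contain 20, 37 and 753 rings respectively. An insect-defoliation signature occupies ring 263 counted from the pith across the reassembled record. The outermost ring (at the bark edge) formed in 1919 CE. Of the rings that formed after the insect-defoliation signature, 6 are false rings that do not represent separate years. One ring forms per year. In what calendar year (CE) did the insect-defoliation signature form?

1378 CE

Total rings = 20 + 37 + 753 = 810.
The insect-defoliation signature sits at ring 263 from the pith, so 810 − 263 = 547 rings formed after it.
Excluding 6 false rings: 547 − 6 = 541.
The ring at the bark edge is 1919 CE, so the insect-defoliation signature dates to 1919 − 541 = 1378 CE.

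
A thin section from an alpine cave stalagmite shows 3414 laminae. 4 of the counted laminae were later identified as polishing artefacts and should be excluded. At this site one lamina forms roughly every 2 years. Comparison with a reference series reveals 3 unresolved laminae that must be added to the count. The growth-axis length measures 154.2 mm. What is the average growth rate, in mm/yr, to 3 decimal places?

True lamina count = 3414 − 4 + 3 = 3413.
3413 laminae at 2 years each span 3413 × 2 = 6826 years.
Extension rate ≈ 154.2 / 6826 = 0.023 mm/yr.

0.023 mm/yr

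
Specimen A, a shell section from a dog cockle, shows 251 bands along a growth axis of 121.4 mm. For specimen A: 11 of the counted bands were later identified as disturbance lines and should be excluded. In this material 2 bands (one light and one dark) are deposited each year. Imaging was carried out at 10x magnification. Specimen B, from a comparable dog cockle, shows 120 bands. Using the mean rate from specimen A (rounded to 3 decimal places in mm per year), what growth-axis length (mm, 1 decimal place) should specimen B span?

Specimen A: after corrections the count is 251 − 11 = 240 bands.
Specimen A: dividing by 2 bands per year: 240 / 2 = 120 years.
A: 121.4 mm over 120 years gives 121.4 / 120 ≈ 1.012 mm/year.
Specimen B: with 2 bands per year, 120 / 2 = 60 years. Length of B = 1.012 × 60 = 60.7 mm.

60.7 mm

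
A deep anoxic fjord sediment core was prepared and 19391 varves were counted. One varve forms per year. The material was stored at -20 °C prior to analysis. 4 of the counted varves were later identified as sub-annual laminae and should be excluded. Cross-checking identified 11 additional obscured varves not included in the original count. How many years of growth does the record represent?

19398 yr

True varve count = 19391 − 4 + 11 = 19398.
At one varve per year, that is 19398 years.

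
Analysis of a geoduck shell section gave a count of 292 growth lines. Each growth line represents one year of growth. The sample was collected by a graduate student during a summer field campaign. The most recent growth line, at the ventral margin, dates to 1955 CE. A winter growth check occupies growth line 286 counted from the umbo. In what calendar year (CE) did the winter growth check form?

1949 CE

292 − 286 = 6 growth lines lie beyond the winter growth check toward the ventral margin.
1955 − 6 = 1949 CE.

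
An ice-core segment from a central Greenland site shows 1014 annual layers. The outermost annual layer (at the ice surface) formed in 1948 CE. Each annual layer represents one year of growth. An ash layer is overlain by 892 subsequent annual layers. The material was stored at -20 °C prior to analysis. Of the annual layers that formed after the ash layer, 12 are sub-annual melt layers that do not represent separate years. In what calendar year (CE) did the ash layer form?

There are 892 annual layers younger than the ash layer.
Removing the 12 false annual layers leaves 892 − 12 = 880 true annual layers beyond the ash layer.
Counting back 880 years from 1948 CE places the ash layer in 1948 − 880 = 1068 CE.

1068 CE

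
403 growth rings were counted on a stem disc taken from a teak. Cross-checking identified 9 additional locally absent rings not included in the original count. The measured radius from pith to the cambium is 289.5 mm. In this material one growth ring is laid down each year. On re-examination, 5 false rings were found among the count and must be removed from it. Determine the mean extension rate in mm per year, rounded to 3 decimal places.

True growth ring count = 403 − 5 + 9 = 407.
289.5 mm over 407 years gives 289.5 / 407 ≈ 0.711 mm per year.

0.711 mm per year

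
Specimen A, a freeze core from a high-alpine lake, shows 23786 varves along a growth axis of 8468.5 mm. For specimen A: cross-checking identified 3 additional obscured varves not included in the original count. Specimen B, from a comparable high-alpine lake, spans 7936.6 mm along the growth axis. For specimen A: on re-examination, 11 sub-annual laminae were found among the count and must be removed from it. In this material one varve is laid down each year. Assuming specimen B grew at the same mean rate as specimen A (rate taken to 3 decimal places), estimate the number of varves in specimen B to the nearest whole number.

22294 varves

Specimen A: correcting the raw count gives 23786 − 11 + 3 = 23778 true varves.
A: 8468.5 mm over 23778 years gives 8468.5 / 23778 ≈ 0.356 mm per year.
B spans 7936.6 / 0.356 = 22293.82 years ≈ 22294 varves.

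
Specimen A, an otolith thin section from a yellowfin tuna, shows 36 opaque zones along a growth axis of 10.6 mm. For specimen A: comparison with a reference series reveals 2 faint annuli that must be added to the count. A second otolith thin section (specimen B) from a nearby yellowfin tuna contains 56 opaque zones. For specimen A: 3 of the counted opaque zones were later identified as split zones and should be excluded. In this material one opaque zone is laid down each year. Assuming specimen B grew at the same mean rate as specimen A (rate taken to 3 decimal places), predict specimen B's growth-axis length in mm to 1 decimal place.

Specimen A: after corrections the count is 36 − 3 + 2 = 35 opaque zones.
A: 10.6 mm over 35 years gives 10.6 / 35 ≈ 0.303 mm/yr.
Length of B = 0.303 × 56 = 17.0 mm.

17.0 mm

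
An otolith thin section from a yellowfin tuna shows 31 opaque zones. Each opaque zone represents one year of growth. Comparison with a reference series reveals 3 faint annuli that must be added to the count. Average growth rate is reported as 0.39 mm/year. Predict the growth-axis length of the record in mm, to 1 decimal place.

13.3 mm

Correcting the raw count gives 31 + 3 = 34 true opaque zones.
34 years at 0.39 mm/year gives 0.39 × 34 = 13.3 mm.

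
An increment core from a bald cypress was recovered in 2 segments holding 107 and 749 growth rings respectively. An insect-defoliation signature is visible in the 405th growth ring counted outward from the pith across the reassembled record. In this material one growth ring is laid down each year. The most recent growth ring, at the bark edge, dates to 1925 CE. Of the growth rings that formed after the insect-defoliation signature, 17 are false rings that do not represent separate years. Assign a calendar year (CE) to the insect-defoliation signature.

Total growth rings = 107 + 749 = 856.
Between growth ring 405 and the bark edge there are 856 − 405 = 451 growth rings.
Excluding 17 false growth rings: 451 − 17 = 434.
Counting back 434 years from 1925 CE places the insect-defoliation signature in 1925 − 434 = 1491 CE.

1491 CE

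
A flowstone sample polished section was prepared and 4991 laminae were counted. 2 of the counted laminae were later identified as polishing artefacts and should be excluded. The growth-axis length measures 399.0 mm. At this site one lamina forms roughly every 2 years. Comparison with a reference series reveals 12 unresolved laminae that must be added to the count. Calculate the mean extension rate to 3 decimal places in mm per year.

True lamina count = 4991 − 2 + 12 = 5001.
5001 laminae at 2 years each span 5001 × 2 = 10002 years.
399.0 mm over 10002 years gives 399.0 / 10002 ≈ 0.040 mm per year.

0.040 mm per year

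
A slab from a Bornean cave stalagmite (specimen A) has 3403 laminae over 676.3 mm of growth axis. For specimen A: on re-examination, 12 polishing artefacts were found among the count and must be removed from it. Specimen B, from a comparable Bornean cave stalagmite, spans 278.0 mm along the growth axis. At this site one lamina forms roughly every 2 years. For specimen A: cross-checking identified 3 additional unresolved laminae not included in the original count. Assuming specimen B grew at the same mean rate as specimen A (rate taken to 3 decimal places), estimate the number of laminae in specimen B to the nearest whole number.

Specimen A: true lamina count = 3403 − 12 + 3 = 3394.
Specimen A: at 2 years per lamina, 3394 × 2 = 6788 years.
A: Mean rate = 676.3 mm / 6788 years ≈ 0.100 mm per year.
For B, 278.0 / 0.100 = 2780.00 years; at 2 years per lamina that is 2780.00 / 2 ≈ 1390 laminae.

1390 laminae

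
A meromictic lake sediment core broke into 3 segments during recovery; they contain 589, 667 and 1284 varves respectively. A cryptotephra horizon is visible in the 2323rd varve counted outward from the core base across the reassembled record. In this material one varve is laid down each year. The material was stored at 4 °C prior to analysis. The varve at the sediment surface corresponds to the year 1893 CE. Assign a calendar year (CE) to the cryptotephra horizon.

Total varves = 589 + 667 + 1284 = 2540.
The cryptotephra horizon sits at varve 2323 from the core base, so 2540 − 2323 = 217 varves formed after it.
1893 − 217 = 1676 CE.

1676 CE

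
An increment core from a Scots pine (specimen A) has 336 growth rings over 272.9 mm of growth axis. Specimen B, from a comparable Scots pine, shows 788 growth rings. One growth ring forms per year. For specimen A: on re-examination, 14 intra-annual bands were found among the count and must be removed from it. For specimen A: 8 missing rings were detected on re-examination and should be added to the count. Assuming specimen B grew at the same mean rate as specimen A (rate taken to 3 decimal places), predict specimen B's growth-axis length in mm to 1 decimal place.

Specimen A: after corrections the count is 336 − 14 + 8 = 330 growth rings.
A: 272.9 mm over 330 years gives 272.9 / 330 ≈ 0.827 mm per year.
B's length ≈ 0.827 × 788 = 651.7 mm.

651.7 mm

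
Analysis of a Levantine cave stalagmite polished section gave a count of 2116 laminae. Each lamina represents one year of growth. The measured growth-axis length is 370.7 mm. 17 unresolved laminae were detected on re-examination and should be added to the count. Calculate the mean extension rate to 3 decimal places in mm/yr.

0.174 mm/yr

After corrections the count is 2116 + 17 = 2133 laminae.
Extension rate ≈ 370.7 / 2133 = 0.174 mm/yr.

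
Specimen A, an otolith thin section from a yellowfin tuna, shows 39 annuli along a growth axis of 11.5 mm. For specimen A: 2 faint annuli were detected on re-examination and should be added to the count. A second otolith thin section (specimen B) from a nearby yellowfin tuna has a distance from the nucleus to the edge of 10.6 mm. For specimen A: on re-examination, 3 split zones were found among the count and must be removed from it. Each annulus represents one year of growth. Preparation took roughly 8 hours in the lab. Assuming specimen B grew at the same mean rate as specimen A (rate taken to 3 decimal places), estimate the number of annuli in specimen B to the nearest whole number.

Specimen A: true annulus count = 39 − 3 + 2 = 38.
A: 11.5 mm over 38 years gives 11.5 / 38 ≈ 0.303 mm/yr.
For B, 10.6 / 0.303 = 34.98 years ≈ 35 annuli.

35 annuli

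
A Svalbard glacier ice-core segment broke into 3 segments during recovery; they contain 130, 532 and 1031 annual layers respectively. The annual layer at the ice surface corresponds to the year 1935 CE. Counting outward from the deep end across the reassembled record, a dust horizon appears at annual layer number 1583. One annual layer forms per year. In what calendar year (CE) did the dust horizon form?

1825 CE

Total annual layers = 130 + 532 + 1031 = 1693.
1693 − 1583 = 110 annual layers lie beyond the dust horizon toward the ice surface.
The annual layer at the ice surface is 1935 CE, so the dust horizon dates to 1935 − 110 = 1825 CE.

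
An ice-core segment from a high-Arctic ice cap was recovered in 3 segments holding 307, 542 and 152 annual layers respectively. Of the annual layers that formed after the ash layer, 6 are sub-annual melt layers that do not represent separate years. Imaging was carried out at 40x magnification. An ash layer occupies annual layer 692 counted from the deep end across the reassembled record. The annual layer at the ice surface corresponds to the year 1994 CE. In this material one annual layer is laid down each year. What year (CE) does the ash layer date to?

Total annual layers = 307 + 542 + 152 = 1001.
Between annual layer 692 and the ice surface there are 1001 − 692 = 309 annual layers.
Removing the 6 false annual layers leaves 309 − 6 = 303 true annual layers beyond the ash layer.
Counting back 303 years from 1994 CE places the ash layer in 1994 − 303 = 1691 CE.

1691 CE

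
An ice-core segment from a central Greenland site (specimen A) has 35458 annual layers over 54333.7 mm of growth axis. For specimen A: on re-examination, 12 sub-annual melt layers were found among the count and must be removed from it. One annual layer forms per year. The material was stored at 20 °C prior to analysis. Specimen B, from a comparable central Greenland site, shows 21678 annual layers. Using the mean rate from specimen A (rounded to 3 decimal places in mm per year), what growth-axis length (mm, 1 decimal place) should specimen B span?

Specimen A: true annual layer count = 35458 − 12 = 35446.
A: Extension rate ≈ 54333.7 / 35446 = 1.533 mm/year.
For B, 1.533 mm/year × 21678 years = 33232.4 mm.

33232.4 mm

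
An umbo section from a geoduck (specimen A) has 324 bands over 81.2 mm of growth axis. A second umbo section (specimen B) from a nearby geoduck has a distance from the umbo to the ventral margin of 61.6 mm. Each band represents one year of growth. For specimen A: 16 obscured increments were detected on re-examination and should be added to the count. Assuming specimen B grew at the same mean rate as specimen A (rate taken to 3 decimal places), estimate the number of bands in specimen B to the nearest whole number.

Specimen A: correcting the raw count gives 324 + 16 = 340 true bands.
A: Extension rate ≈ 81.2 / 340 = 0.239 mm/yr.
B spans 61.6 / 0.239 = 257.74 years ≈ 258 bands.

258 bands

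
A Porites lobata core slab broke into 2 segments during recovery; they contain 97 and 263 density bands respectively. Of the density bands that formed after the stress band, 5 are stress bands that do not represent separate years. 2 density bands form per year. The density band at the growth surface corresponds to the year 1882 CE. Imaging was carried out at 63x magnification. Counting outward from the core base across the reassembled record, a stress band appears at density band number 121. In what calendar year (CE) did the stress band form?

1765 CE

Total density bands = 97 + 263 = 360.
Between density band 121 and the growth surface there are 360 − 121 = 239 density bands.
Removing the 5 false density bands leaves 239 − 5 = 234 true density bands beyond the stress band.
With 2 density bands per year, 234 / 2 = 117 years.
Counting back 117 years from 1882 CE places the stress band in 1882 − 117 = 1765 CE.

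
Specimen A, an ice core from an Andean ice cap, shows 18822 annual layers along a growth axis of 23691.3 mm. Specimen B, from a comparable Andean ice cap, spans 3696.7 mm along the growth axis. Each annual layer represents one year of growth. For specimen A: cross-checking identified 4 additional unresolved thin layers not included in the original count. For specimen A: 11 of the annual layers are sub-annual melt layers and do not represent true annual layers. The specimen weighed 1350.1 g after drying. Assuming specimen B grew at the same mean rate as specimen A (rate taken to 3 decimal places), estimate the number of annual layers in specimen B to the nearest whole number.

Specimen A: adjusted count: 18822 − 11 + 4 = 18815 annual layers.
A: Mean rate = 23691.3 mm / 18815 years ≈ 1.259 mm/yr.
Specimen B: 3696.7 mm / 1.259 mm per year = 2936.22 years ≈ 2936 annual layers.

2936 annual layers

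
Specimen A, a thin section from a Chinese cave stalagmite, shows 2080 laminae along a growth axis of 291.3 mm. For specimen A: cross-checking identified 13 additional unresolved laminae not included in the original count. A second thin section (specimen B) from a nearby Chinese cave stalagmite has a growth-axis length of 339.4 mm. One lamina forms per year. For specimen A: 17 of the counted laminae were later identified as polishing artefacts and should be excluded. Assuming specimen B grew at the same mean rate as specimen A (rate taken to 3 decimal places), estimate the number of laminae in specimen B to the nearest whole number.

2424 laminae

Specimen A: true lamina count = 2080 − 17 + 13 = 2076.
A: Mean rate = 291.3 mm / 2076 years ≈ 0.140 mm per year.
Specimen B: 339.4 mm / 0.140 mm per year = 2424.29 years ≈ 2424 laminae.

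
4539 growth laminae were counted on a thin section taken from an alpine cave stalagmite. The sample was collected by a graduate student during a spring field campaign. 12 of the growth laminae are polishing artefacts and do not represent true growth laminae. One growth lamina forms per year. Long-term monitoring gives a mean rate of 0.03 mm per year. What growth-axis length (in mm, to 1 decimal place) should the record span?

135.8 mm

Adjusted count: 4539 − 12 = 4527 growth laminae.
4527 years at 0.03 mm/year gives 0.03 × 4527 = 135.8 mm.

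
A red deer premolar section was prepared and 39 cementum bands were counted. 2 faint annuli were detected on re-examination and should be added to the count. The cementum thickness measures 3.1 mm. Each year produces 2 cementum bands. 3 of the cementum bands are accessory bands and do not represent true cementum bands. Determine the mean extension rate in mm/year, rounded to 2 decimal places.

Adjusted count: 39 − 3 + 2 = 38 cementum bands.
38 cementum bands at 2 per year is 38 / 2 = 19 years.
Mean rate = 3.1 mm / 19 years ≈ 0.16 mm/year.

0.16 mm/year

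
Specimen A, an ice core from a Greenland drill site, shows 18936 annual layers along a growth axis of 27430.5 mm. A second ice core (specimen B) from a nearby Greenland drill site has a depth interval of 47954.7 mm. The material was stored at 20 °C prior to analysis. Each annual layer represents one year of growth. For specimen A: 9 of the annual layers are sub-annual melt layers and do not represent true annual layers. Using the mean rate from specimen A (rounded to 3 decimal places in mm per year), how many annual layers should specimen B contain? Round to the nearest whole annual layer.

Specimen A: correcting the raw count gives 18936 − 9 = 18927 true annual layers.
A: 27430.5 mm over 18927 years gives 27430.5 / 18927 ≈ 1.449 mm/yr.
Specimen B: 47954.7 mm / 1.449 mm per year = 33095.03 years ≈ 33095 annual layers.

33095 annual layers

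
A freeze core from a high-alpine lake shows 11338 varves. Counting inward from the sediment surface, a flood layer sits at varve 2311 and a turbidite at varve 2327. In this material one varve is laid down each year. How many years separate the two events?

16 years

Separation: 2327 − 2311 = 16 varves.
At one varve per year, 16 years elapsed between them.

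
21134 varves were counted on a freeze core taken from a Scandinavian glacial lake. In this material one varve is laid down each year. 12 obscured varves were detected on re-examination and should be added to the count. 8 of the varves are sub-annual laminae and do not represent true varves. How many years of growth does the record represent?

After corrections the count is 21134 − 8 + 12 = 21138 varves.
One varve per year makes the duration 21138 years.

21138 years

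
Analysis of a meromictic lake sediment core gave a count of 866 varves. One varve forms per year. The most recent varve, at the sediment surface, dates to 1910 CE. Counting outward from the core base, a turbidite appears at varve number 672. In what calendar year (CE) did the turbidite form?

Between varve 672 and the sediment surface there are 866 − 672 = 194 varves.
1910 − 194 = 1716 CE.

1716 CE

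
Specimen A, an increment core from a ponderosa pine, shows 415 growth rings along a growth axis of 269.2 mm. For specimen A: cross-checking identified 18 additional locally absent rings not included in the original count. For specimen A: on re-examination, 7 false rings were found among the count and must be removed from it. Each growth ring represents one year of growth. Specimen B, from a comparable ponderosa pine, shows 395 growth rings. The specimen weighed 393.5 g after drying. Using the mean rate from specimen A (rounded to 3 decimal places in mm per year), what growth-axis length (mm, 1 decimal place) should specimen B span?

Specimen A: correcting the raw count gives 415 − 7 + 18 = 426 true growth rings.
A: Extension rate ≈ 269.2 / 426 = 0.632 mm per year.
For B, 0.632 mm/year × 395 years = 249.6 mm.

249.6 mm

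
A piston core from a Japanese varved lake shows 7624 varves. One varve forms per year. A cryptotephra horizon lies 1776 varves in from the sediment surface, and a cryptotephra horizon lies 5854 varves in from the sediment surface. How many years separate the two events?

The two markers are separated by 5854 − 1776 = 4078 varves.
That is 4078 years at one varve per year.

4078 years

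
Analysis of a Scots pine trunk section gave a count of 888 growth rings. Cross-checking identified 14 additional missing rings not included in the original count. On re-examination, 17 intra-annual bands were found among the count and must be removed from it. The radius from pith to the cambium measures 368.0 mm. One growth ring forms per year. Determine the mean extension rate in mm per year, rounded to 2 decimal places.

0.42 mm per year

Correcting the raw count gives 888 − 17 + 14 = 885 true growth rings.
Extension rate ≈ 368.0 / 885 = 0.42 mm per year.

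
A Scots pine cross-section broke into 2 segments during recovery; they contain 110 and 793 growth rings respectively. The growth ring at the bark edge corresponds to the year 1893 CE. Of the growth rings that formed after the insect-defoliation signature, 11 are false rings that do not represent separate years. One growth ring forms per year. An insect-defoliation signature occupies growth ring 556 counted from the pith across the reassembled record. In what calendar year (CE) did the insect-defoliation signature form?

1557 CE

Total growth rings = 110 + 793 = 903.
Between growth ring 556 and the bark edge there are 903 − 556 = 347 growth rings.
Removing the 11 false growth rings leaves 347 − 11 = 336 true growth rings beyond the insect-defoliation signature.
Counting back 336 years from 1893 CE places the insect-defoliation signature in 1893 − 336 = 1557 CE.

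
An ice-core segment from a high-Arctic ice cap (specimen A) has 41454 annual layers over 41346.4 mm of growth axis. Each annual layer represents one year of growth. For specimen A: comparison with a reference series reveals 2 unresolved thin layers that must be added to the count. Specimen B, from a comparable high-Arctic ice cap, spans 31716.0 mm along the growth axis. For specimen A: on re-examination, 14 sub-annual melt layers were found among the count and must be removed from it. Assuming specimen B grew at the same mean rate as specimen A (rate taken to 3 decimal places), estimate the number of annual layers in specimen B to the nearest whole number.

31780 annual layers

Specimen A: after corrections the count is 41454 − 14 + 2 = 41442 annual layers.
A: Mean rate = 41346.4 mm / 41442 years ≈ 0.998 mm per year.
B spans 31716.0 / 0.998 = 31779.56 years ≈ 31780 annual layers.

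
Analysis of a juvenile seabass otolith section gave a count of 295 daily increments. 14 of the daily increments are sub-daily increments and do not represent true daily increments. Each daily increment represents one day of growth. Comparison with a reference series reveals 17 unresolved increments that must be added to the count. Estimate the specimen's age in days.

298 days

Correcting the raw count gives 295 − 14 + 17 = 298 true daily increments.
One daily increment per day makes the duration 298 days.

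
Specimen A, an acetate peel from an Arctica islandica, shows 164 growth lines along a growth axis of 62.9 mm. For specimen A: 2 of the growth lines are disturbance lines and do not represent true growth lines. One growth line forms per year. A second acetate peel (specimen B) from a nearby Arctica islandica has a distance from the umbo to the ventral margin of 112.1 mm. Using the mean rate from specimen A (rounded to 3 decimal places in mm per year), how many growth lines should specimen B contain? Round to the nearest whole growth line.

Specimen A: correcting the raw count gives 164 − 2 = 162 true growth lines.
A: Extension rate ≈ 62.9 / 162 = 0.388 mm/yr.
For B, 112.1 / 0.388 = 288.92 years ≈ 289 growth lines.

289 growth lines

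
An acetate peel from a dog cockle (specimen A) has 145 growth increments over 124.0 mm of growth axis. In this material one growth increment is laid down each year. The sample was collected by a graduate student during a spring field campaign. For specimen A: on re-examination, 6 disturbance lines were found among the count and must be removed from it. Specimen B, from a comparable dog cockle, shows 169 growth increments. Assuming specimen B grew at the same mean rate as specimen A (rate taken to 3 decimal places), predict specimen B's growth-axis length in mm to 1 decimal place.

150.7 mm

Specimen A: correcting the raw count gives 145 − 6 = 139 true growth increments.
A: 124.0 mm over 139 years gives 124.0 / 139 ≈ 0.892 mm/yr.
Length of B = 0.892 × 169 = 150.7 mm.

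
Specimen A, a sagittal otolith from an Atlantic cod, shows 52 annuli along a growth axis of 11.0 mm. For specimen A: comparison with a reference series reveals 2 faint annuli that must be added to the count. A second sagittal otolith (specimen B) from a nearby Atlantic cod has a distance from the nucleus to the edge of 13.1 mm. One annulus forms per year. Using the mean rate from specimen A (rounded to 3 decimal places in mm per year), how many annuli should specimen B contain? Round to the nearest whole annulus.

Specimen A: correcting the raw count gives 52 + 2 = 54 true annuli.
A: 11.0 mm over 54 years gives 11.0 / 54 ≈ 0.204 mm/year.
Specimen B: 13.1 mm / 0.204 mm per year = 64.22 years ≈ 64 annuli.

64 annuli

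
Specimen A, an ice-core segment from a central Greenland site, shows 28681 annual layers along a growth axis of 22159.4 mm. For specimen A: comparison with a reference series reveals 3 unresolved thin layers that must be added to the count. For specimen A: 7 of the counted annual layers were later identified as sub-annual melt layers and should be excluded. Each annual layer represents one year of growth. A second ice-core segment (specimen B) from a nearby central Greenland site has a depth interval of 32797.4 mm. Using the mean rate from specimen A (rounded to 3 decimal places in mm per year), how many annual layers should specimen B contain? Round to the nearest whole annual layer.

Specimen A: correcting the raw count gives 28681 − 7 + 3 = 28677 true annual layers.
A: Mean rate = 22159.4 mm / 28677 years ≈ 0.773 mm per year.
Specimen B: 32797.4 mm / 0.773 mm per year = 42428.72 years ≈ 42429 annual layers.

42429 annual layers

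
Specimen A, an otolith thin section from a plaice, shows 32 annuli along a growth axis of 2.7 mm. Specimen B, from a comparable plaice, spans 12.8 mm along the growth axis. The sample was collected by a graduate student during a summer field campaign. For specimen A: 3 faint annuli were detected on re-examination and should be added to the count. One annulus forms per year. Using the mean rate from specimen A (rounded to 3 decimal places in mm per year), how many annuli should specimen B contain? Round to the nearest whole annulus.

Specimen A: adjusted count: 32 + 3 = 35 annuli.
A: Mean rate = 2.7 mm / 35 years ≈ 0.077 mm/yr.
B spans 12.8 / 0.077 = 166.23 years ≈ 166 annuli.

166 annuli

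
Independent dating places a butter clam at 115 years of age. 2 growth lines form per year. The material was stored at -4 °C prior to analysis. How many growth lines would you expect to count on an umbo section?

230 growth lines

115 years at 2 growth lines per year gives 115 × 2 = 230 growth lines.
So 230 growth lines should be present.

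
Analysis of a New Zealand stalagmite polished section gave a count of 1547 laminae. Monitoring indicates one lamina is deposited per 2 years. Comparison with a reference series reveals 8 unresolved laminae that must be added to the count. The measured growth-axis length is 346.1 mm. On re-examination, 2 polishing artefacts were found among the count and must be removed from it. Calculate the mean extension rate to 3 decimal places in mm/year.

0.111 mm/year

Correcting the raw count gives 1547 − 2 + 8 = 1553 true laminae.
1553 laminae at 2 years each span 1553 × 2 = 3106 years.
Extension rate ≈ 346.1 / 3106 = 0.111 mm/year.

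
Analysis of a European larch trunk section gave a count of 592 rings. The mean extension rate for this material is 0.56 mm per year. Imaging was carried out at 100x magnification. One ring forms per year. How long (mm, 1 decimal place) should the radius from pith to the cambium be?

592 years of growth are recorded.
Predicted length = 0.56 mm/year × 592 years = 331.5 mm.

331.5 mm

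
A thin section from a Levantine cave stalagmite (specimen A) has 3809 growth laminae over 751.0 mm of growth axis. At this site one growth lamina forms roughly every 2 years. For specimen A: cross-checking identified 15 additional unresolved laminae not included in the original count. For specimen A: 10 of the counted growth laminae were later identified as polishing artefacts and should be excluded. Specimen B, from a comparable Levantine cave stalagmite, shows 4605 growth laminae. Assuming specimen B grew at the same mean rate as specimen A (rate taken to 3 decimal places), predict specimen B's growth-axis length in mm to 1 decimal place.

902.6 mm

Specimen A: true growth lamina count = 3809 − 10 + 15 = 3814.
Specimen A: 3814 growth laminae at 2 years each span 3814 × 2 = 7628 years.
A: Mean rate = 751.0 mm / 7628 years ≈ 0.098 mm/year.
Specimen B: multiplying by 2 years per growth lamina: 4605 × 2 = 9210 years. For B, 0.098 mm/year × 9210 years = 902.6 mm.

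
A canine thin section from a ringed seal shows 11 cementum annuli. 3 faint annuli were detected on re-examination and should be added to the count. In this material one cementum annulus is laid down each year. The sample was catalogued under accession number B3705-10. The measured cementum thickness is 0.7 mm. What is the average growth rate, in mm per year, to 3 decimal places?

True cementum annulus count = 11 + 3 = 14.
Mean rate = 0.7 mm / 14 years ≈ 0.050 mm per year.

0.050 mm per year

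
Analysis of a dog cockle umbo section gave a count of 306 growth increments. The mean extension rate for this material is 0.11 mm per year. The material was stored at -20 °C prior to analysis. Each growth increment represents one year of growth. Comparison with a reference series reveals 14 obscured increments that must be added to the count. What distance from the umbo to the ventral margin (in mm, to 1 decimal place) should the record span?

True growth increment count = 306 + 14 = 320.
Length ≈ 0.11 × 320 = 35.2 mm.

35.2 mm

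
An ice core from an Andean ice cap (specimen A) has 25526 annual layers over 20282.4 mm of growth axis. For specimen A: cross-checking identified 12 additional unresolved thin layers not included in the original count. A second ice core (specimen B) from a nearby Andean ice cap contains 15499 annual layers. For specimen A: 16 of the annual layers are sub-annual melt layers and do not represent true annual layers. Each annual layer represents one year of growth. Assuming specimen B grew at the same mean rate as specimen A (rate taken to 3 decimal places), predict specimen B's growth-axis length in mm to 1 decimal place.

12321.7 mm

Specimen A: adjusted count: 25526 − 16 + 12 = 25522 annual layers.
A: Mean rate = 20282.4 mm / 25522 years ≈ 0.795 mm/yr.
Length of B = 0.795 × 15499 = 12321.7 mm.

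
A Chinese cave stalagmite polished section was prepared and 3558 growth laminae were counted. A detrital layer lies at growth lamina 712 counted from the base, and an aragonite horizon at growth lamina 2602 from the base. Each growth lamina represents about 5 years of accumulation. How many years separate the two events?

9450 yr

2602 − 712 = 1890 growth laminae lie between the two events.
At 5 years per growth lamina, 1890 × 5 = 9450 years.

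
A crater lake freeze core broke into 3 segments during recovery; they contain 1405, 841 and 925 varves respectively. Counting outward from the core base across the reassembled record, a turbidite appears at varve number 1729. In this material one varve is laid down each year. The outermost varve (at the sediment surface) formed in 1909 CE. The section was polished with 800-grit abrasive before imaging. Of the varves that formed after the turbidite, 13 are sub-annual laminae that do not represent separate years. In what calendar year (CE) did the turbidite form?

Total varves = 1405 + 841 + 925 = 3171.
Between varve 1729 and the sediment surface there are 3171 − 1729 = 1442 varves.
Excluding 13 false varves: 1442 − 13 = 1429.
Counting back 1429 years from 1909 CE places the turbidite in 1909 − 1429 = 480 CE.

480 CE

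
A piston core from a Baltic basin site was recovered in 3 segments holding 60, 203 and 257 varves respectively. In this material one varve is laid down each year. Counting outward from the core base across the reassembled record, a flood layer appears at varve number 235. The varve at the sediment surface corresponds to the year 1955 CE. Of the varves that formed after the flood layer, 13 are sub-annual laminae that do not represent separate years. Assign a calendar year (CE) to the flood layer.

Total varves = 60 + 203 + 257 = 520.
The flood layer sits at varve 235 from the core base, so 520 − 235 = 285 varves formed after it.
285 − 13 false = 272 true varves after the flood layer.
Counting back 272 years from 1955 CE places the flood layer in 1955 − 272 = 1683 CE.

1683 CE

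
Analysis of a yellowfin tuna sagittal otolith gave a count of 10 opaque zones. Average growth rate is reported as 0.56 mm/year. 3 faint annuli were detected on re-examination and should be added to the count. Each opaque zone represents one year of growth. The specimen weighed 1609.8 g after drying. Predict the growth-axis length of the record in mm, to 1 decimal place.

7.3 mm

Adjusted count: 10 + 3 = 13 opaque zones.
Length ≈ 0.56 × 13 = 7.3 mm.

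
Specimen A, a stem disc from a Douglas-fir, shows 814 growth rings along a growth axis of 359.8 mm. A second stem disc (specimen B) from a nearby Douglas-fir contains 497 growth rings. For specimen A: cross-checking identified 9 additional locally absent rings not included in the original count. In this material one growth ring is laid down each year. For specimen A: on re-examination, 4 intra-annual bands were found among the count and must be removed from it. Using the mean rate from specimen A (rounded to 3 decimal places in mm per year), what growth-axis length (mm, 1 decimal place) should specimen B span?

Specimen A: adjusted count: 814 − 4 + 9 = 819 growth rings.
A: Mean rate = 359.8 mm / 819 years ≈ 0.439 mm/year.
B's length ≈ 0.439 × 497 = 218.2 mm.

218.2 mm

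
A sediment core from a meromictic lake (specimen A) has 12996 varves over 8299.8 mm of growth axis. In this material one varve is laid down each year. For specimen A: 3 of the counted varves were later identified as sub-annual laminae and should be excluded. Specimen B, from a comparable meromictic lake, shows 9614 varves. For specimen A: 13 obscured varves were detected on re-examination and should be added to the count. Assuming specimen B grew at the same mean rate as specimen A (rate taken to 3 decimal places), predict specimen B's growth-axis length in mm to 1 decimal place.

Specimen A: correcting the raw count gives 12996 − 3 + 13 = 13006 true varves.
A: 8299.8 mm over 13006 years gives 8299.8 / 13006 ≈ 0.638 mm/yr.
For B, 0.638 mm/year × 9614 years = 6133.7 mm.

6133.7 mm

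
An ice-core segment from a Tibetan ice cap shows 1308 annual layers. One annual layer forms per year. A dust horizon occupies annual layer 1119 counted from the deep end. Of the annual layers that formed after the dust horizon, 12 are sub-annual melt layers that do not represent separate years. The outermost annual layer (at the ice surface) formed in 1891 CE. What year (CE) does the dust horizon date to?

1308 − 1119 = 189 annual layers lie beyond the dust horizon toward the ice surface.
189 − 12 false = 177 true annual layers after the dust horizon.
1891 − 177 = 1714 CE.

1714 CE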